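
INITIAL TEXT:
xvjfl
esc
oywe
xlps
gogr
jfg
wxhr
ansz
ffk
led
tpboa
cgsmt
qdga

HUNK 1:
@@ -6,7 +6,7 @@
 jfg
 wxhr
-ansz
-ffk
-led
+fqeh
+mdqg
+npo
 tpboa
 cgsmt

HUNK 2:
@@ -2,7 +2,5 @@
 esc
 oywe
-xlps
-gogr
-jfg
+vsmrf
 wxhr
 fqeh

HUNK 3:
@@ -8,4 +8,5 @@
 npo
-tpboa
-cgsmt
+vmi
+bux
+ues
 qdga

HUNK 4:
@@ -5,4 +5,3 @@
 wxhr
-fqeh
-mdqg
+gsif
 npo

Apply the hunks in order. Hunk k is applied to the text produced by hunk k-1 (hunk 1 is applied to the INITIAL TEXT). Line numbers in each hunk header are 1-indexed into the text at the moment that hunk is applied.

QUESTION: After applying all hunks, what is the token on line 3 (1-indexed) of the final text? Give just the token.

Hunk 1: at line 6 remove [ansz,ffk,led] add [fqeh,mdqg,npo] -> 13 lines: xvjfl esc oywe xlps gogr jfg wxhr fqeh mdqg npo tpboa cgsmt qdga
Hunk 2: at line 2 remove [xlps,gogr,jfg] add [vsmrf] -> 11 lines: xvjfl esc oywe vsmrf wxhr fqeh mdqg npo tpboa cgsmt qdga
Hunk 3: at line 8 remove [tpboa,cgsmt] add [vmi,bux,ues] -> 12 lines: xvjfl esc oywe vsmrf wxhr fqeh mdqg npo vmi bux ues qdga
Hunk 4: at line 5 remove [fqeh,mdqg] add [gsif] -> 11 lines: xvjfl esc oywe vsmrf wxhr gsif npo vmi bux ues qdga
Final line 3: oywe

Answer: oywe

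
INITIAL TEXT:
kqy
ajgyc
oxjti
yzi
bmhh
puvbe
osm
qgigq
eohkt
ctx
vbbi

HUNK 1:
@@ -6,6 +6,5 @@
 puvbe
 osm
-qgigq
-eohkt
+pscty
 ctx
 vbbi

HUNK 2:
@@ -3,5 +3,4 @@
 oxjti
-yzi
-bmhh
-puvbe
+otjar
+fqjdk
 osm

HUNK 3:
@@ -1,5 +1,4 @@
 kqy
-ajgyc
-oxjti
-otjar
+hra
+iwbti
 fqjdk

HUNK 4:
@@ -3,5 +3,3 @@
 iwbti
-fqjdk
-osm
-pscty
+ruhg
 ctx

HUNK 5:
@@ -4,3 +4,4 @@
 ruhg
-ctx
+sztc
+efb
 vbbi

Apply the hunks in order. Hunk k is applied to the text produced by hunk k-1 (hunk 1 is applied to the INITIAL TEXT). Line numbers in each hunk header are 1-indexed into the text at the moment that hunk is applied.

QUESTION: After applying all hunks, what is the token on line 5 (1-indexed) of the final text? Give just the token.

Hunk 1: at line 6 remove [qgigq,eohkt] add [pscty] -> 10 lines: kqy ajgyc oxjti yzi bmhh puvbe osm pscty ctx vbbi
Hunk 2: at line 3 remove [yzi,bmhh,puvbe] add [otjar,fqjdk] -> 9 lines: kqy ajgyc oxjti otjar fqjdk osm pscty ctx vbbi
Hunk 3: at line 1 remove [ajgyc,oxjti,otjar] add [hra,iwbti] -> 8 lines: kqy hra iwbti fqjdk osm pscty ctx vbbi
Hunk 4: at line 3 remove [fqjdk,osm,pscty] add [ruhg] -> 6 lines: kqy hra iwbti ruhg ctx vbbi
Hunk 5: at line 4 remove [ctx] add [sztc,efb] -> 7 lines: kqy hra iwbti ruhg sztc efb vbbi
Final line 5: sztc

Answer: sztc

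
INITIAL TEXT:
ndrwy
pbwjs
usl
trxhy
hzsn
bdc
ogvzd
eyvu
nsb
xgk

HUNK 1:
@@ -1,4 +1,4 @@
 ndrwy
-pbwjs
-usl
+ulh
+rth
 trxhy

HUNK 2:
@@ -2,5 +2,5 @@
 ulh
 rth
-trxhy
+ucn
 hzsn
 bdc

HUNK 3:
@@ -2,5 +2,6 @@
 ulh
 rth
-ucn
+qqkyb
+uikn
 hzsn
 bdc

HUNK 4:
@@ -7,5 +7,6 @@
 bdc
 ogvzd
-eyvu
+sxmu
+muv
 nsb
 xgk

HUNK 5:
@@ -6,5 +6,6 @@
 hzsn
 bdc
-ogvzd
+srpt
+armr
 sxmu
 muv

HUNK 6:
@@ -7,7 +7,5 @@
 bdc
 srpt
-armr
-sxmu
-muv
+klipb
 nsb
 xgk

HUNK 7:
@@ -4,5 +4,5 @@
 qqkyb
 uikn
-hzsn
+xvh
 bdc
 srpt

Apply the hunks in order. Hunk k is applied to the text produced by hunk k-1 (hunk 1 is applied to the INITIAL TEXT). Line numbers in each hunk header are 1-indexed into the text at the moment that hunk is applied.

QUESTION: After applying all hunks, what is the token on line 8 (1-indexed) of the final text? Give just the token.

Answer: srpt

Derivation:
Hunk 1: at line 1 remove [pbwjs,usl] add [ulh,rth] -> 10 lines: ndrwy ulh rth trxhy hzsn bdc ogvzd eyvu nsb xgk
Hunk 2: at line 2 remove [trxhy] add [ucn] -> 10 lines: ndrwy ulh rth ucn hzsn bdc ogvzd eyvu nsb xgk
Hunk 3: at line 2 remove [ucn] add [qqkyb,uikn] -> 11 lines: ndrwy ulh rth qqkyb uikn hzsn bdc ogvzd eyvu nsb xgk
Hunk 4: at line 7 remove [eyvu] add [sxmu,muv] -> 12 lines: ndrwy ulh rth qqkyb uikn hzsn bdc ogvzd sxmu muv nsb xgk
Hunk 5: at line 6 remove [ogvzd] add [srpt,armr] -> 13 lines: ndrwy ulh rth qqkyb uikn hzsn bdc srpt armr sxmu muv nsb xgk
Hunk 6: at line 7 remove [armr,sxmu,muv] add [klipb] -> 11 lines: ndrwy ulh rth qqkyb uikn hzsn bdc srpt klipb nsb xgk
Hunk 7: at line 4 remove [hzsn] add [xvh] -> 11 lines: ndrwy ulh rth qqkyb uikn xvh bdc srpt klipb nsb xgk
Final line 8: srpt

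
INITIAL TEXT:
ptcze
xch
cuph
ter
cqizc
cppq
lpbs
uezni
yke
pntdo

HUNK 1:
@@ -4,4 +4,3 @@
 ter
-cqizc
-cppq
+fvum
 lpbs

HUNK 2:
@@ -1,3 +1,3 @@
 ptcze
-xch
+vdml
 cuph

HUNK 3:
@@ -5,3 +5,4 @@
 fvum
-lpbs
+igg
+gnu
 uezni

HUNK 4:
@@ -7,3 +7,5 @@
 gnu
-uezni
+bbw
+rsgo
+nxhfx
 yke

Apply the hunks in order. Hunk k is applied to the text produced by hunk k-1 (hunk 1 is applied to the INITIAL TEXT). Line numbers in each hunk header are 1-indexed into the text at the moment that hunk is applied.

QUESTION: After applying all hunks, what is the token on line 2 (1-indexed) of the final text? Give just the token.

Hunk 1: at line 4 remove [cqizc,cppq] add [fvum] -> 9 lines: ptcze xch cuph ter fvum lpbs uezni yke pntdo
Hunk 2: at line 1 remove [xch] add [vdml] -> 9 lines: ptcze vdml cuph ter fvum lpbs uezni yke pntdo
Hunk 3: at line 5 remove [lpbs] add [igg,gnu] -> 10 lines: ptcze vdml cuph ter fvum igg gnu uezni yke pntdo
Hunk 4: at line 7 remove [uezni] add [bbw,rsgo,nxhfx] -> 12 lines: ptcze vdml cuph ter fvum igg gnu bbw rsgo nxhfx yke pntdo
Final line 2: vdml

Answer: vdml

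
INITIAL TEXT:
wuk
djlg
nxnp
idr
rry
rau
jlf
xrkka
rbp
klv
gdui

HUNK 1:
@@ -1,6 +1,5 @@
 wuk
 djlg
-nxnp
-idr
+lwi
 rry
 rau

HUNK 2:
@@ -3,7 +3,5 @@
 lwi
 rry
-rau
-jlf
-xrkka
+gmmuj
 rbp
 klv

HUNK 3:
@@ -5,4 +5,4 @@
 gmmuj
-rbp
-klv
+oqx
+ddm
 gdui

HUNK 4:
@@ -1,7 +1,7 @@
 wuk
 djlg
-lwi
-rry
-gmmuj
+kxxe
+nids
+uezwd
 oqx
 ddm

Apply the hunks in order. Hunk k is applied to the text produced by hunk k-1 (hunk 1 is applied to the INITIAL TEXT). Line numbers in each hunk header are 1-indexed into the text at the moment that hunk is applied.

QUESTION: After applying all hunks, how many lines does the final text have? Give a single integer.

Hunk 1: at line 1 remove [nxnp,idr] add [lwi] -> 10 lines: wuk djlg lwi rry rau jlf xrkka rbp klv gdui
Hunk 2: at line 3 remove [rau,jlf,xrkka] add [gmmuj] -> 8 lines: wuk djlg lwi rry gmmuj rbp klv gdui
Hunk 3: at line 5 remove [rbp,klv] add [oqx,ddm] -> 8 lines: wuk djlg lwi rry gmmuj oqx ddm gdui
Hunk 4: at line 1 remove [lwi,rry,gmmuj] add [kxxe,nids,uezwd] -> 8 lines: wuk djlg kxxe nids uezwd oqx ddm gdui
Final line count: 8

Answer: 8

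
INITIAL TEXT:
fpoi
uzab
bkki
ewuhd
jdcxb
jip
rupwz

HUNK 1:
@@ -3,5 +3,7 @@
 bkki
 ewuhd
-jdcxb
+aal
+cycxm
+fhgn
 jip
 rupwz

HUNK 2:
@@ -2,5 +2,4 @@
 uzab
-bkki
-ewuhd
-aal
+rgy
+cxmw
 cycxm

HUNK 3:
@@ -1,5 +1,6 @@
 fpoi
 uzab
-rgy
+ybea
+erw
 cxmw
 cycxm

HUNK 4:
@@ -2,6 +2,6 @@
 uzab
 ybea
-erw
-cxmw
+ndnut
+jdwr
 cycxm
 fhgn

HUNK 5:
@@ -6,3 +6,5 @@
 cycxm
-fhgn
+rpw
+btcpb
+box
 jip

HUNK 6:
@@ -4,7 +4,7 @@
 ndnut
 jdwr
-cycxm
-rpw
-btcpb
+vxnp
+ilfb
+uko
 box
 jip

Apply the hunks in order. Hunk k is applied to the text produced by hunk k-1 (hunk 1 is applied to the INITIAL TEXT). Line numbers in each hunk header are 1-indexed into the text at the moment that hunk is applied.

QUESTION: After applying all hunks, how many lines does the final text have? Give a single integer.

Hunk 1: at line 3 remove [jdcxb] add [aal,cycxm,fhgn] -> 9 lines: fpoi uzab bkki ewuhd aal cycxm fhgn jip rupwz
Hunk 2: at line 2 remove [bkki,ewuhd,aal] add [rgy,cxmw] -> 8 lines: fpoi uzab rgy cxmw cycxm fhgn jip rupwz
Hunk 3: at line 1 remove [rgy] add [ybea,erw] -> 9 lines: fpoi uzab ybea erw cxmw cycxm fhgn jip rupwz
Hunk 4: at line 2 remove [erw,cxmw] add [ndnut,jdwr] -> 9 lines: fpoi uzab ybea ndnut jdwr cycxm fhgn jip rupwz
Hunk 5: at line 6 remove [fhgn] add [rpw,btcpb,box] -> 11 lines: fpoi uzab ybea ndnut jdwr cycxm rpw btcpb box jip rupwz
Hunk 6: at line 4 remove [cycxm,rpw,btcpb] add [vxnp,ilfb,uko] -> 11 lines: fpoi uzab ybea ndnut jdwr vxnp ilfb uko box jip rupwz
Final line count: 11

Answer: 11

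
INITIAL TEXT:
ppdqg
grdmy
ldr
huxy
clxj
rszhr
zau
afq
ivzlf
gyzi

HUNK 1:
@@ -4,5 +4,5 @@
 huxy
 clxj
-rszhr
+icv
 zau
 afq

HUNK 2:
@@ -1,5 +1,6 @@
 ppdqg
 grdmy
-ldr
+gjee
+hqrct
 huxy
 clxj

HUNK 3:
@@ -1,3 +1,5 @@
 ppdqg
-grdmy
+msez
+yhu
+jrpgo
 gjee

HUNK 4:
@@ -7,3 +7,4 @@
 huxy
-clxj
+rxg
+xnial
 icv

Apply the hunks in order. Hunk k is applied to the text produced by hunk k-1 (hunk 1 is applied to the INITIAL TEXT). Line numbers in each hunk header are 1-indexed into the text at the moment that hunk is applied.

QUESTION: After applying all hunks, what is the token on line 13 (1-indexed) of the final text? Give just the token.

Answer: ivzlf

Derivation:
Hunk 1: at line 4 remove [rszhr] add [icv] -> 10 lines: ppdqg grdmy ldr huxy clxj icv zau afq ivzlf gyzi
Hunk 2: at line 1 remove [ldr] add [gjee,hqrct] -> 11 lines: ppdqg grdmy gjee hqrct huxy clxj icv zau afq ivzlf gyzi
Hunk 3: at line 1 remove [grdmy] add [msez,yhu,jrpgo] -> 13 lines: ppdqg msez yhu jrpgo gjee hqrct huxy clxj icv zau afq ivzlf gyzi
Hunk 4: at line 7 remove [clxj] add [rxg,xnial] -> 14 lines: ppdqg msez yhu jrpgo gjee hqrct huxy rxg xnial icv zau afq ivzlf gyzi
Final line 13: ivzlf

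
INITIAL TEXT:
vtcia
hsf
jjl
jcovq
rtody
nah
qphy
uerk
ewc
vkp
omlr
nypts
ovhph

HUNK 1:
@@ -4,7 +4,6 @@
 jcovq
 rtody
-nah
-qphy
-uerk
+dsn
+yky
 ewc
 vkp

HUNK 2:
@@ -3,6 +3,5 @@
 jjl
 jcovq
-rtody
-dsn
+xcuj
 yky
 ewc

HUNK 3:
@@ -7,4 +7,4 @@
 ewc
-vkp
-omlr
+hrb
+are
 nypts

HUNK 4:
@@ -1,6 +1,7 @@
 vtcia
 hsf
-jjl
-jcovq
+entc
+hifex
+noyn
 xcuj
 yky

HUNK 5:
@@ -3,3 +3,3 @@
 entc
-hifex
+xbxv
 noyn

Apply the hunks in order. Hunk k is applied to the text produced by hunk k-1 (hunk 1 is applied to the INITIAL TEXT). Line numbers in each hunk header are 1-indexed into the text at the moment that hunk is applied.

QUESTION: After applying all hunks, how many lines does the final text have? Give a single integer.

Answer: 12

Derivation:
Hunk 1: at line 4 remove [nah,qphy,uerk] add [dsn,yky] -> 12 lines: vtcia hsf jjl jcovq rtody dsn yky ewc vkp omlr nypts ovhph
Hunk 2: at line 3 remove [rtody,dsn] add [xcuj] -> 11 lines: vtcia hsf jjl jcovq xcuj yky ewc vkp omlr nypts ovhph
Hunk 3: at line 7 remove [vkp,omlr] add [hrb,are] -> 11 lines: vtcia hsf jjl jcovq xcuj yky ewc hrb are nypts ovhph
Hunk 4: at line 1 remove [jjl,jcovq] add [entc,hifex,noyn] -> 12 lines: vtcia hsf entc hifex noyn xcuj yky ewc hrb are nypts ovhph
Hunk 5: at line 3 remove [hifex] add [xbxv] -> 12 lines: vtcia hsf entc xbxv noyn xcuj yky ewc hrb are nypts ovhph
Final line count: 12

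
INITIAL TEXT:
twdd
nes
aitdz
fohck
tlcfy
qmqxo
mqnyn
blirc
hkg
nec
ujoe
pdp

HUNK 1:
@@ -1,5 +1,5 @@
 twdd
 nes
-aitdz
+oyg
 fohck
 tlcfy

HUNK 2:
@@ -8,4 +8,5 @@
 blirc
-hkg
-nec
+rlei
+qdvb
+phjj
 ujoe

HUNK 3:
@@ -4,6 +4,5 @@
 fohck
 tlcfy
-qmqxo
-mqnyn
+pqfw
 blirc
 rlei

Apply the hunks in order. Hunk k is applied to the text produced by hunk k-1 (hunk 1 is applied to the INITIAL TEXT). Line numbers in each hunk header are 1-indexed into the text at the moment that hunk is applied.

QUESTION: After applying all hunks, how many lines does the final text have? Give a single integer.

Hunk 1: at line 1 remove [aitdz] add [oyg] -> 12 lines: twdd nes oyg fohck tlcfy qmqxo mqnyn blirc hkg nec ujoe pdp
Hunk 2: at line 8 remove [hkg,nec] add [rlei,qdvb,phjj] -> 13 lines: twdd nes oyg fohck tlcfy qmqxo mqnyn blirc rlei qdvb phjj ujoe pdp
Hunk 3: at line 4 remove [qmqxo,mqnyn] add [pqfw] -> 12 lines: twdd nes oyg fohck tlcfy pqfw blirc rlei qdvb phjj ujoe pdp
Final line count: 12

Answer: 12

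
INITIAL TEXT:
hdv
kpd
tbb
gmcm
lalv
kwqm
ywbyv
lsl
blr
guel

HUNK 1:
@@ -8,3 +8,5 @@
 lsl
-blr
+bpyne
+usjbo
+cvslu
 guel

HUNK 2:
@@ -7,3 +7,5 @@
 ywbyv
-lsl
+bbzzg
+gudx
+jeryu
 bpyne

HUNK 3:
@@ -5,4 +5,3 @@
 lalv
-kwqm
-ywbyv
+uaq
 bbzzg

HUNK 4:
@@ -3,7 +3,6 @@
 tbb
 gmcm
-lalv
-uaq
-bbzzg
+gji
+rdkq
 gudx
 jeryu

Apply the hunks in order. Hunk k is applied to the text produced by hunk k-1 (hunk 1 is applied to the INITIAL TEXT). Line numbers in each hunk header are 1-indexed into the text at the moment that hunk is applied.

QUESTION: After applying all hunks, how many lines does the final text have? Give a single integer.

Hunk 1: at line 8 remove [blr] add [bpyne,usjbo,cvslu] -> 12 lines: hdv kpd tbb gmcm lalv kwqm ywbyv lsl bpyne usjbo cvslu guel
Hunk 2: at line 7 remove [lsl] add [bbzzg,gudx,jeryu] -> 14 lines: hdv kpd tbb gmcm lalv kwqm ywbyv bbzzg gudx jeryu bpyne usjbo cvslu guel
Hunk 3: at line 5 remove [kwqm,ywbyv] add [uaq] -> 13 lines: hdv kpd tbb gmcm lalv uaq bbzzg gudx jeryu bpyne usjbo cvslu guel
Hunk 4: at line 3 remove [lalv,uaq,bbzzg] add [gji,rdkq] -> 12 lines: hdv kpd tbb gmcm gji rdkq gudx jeryu bpyne usjbo cvslu guel
Final line count: 12

Answer: 12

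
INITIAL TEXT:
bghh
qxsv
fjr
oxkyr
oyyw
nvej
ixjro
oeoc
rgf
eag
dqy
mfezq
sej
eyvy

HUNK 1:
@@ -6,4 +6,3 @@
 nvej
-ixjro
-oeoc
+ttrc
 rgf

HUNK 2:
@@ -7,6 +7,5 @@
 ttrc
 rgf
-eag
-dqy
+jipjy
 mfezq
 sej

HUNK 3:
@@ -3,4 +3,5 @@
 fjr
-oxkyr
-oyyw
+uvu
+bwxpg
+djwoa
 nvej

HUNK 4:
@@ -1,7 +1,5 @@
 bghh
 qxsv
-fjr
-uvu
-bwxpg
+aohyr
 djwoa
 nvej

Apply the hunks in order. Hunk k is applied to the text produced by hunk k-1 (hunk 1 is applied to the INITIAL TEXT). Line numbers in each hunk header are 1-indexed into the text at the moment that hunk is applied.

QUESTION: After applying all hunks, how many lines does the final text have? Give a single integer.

Answer: 11

Derivation:
Hunk 1: at line 6 remove [ixjro,oeoc] add [ttrc] -> 13 lines: bghh qxsv fjr oxkyr oyyw nvej ttrc rgf eag dqy mfezq sej eyvy
Hunk 2: at line 7 remove [eag,dqy] add [jipjy] -> 12 lines: bghh qxsv fjr oxkyr oyyw nvej ttrc rgf jipjy mfezq sej eyvy
Hunk 3: at line 3 remove [oxkyr,oyyw] add [uvu,bwxpg,djwoa] -> 13 lines: bghh qxsv fjr uvu bwxpg djwoa nvej ttrc rgf jipjy mfezq sej eyvy
Hunk 4: at line 1 remove [fjr,uvu,bwxpg] add [aohyr] -> 11 lines: bghh qxsv aohyr djwoa nvej ttrc rgf jipjy mfezq sej eyvy
Final line count: 11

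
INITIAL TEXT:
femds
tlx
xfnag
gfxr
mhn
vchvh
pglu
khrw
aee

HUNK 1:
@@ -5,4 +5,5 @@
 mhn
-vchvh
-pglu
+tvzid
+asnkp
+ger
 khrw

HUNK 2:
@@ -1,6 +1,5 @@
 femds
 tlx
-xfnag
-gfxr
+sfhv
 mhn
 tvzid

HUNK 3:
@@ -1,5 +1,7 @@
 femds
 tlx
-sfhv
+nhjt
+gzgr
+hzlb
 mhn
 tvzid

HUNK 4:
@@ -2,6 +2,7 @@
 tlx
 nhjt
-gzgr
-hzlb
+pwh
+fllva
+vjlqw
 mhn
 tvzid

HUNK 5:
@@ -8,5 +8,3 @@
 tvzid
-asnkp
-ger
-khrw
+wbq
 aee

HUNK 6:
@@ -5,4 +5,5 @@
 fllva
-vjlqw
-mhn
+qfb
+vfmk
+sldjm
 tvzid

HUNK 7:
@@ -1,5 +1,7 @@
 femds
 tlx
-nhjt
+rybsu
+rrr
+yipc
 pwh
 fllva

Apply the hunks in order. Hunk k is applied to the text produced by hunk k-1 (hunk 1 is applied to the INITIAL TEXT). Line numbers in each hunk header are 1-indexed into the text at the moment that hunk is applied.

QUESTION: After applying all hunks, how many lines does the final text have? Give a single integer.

Answer: 13

Derivation:
Hunk 1: at line 5 remove [vchvh,pglu] add [tvzid,asnkp,ger] -> 10 lines: femds tlx xfnag gfxr mhn tvzid asnkp ger khrw aee
Hunk 2: at line 1 remove [xfnag,gfxr] add [sfhv] -> 9 lines: femds tlx sfhv mhn tvzid asnkp ger khrw aee
Hunk 3: at line 1 remove [sfhv] add [nhjt,gzgr,hzlb] -> 11 lines: femds tlx nhjt gzgr hzlb mhn tvzid asnkp ger khrw aee
Hunk 4: at line 2 remove [gzgr,hzlb] add [pwh,fllva,vjlqw] -> 12 lines: femds tlx nhjt pwh fllva vjlqw mhn tvzid asnkp ger khrw aee
Hunk 5: at line 8 remove [asnkp,ger,khrw] add [wbq] -> 10 lines: femds tlx nhjt pwh fllva vjlqw mhn tvzid wbq aee
Hunk 6: at line 5 remove [vjlqw,mhn] add [qfb,vfmk,sldjm] -> 11 lines: femds tlx nhjt pwh fllva qfb vfmk sldjm tvzid wbq aee
Hunk 7: at line 1 remove [nhjt] add [rybsu,rrr,yipc] -> 13 lines: femds tlx rybsu rrr yipc pwh fllva qfb vfmk sldjm tvzid wbq aee
Final line count: 13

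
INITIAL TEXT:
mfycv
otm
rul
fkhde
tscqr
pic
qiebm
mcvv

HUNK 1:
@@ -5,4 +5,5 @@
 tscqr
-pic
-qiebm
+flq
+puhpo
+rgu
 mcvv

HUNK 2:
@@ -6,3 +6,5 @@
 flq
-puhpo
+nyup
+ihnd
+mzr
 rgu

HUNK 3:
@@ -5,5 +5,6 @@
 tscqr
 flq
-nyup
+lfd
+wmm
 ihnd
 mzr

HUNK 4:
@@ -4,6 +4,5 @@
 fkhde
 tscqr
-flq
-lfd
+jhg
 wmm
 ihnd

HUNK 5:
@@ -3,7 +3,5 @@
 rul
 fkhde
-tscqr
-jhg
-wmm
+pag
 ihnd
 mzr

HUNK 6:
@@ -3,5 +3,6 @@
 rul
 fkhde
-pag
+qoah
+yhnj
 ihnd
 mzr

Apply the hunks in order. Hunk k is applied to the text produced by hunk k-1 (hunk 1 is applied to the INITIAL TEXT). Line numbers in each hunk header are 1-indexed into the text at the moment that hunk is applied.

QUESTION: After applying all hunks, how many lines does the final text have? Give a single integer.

Answer: 10

Derivation:
Hunk 1: at line 5 remove [pic,qiebm] add [flq,puhpo,rgu] -> 9 lines: mfycv otm rul fkhde tscqr flq puhpo rgu mcvv
Hunk 2: at line 6 remove [puhpo] add [nyup,ihnd,mzr] -> 11 lines: mfycv otm rul fkhde tscqr flq nyup ihnd mzr rgu mcvv
Hunk 3: at line 5 remove [nyup] add [lfd,wmm] -> 12 lines: mfycv otm rul fkhde tscqr flq lfd wmm ihnd mzr rgu mcvv
Hunk 4: at line 4 remove [flq,lfd] add [jhg] -> 11 lines: mfycv otm rul fkhde tscqr jhg wmm ihnd mzr rgu mcvv
Hunk 5: at line 3 remove [tscqr,jhg,wmm] add [pag] -> 9 lines: mfycv otm rul fkhde pag ihnd mzr rgu mcvv
Hunk 6: at line 3 remove [pag] add [qoah,yhnj] -> 10 lines: mfycv otm rul fkhde qoah yhnj ihnd mzr rgu mcvv
Final line count: 10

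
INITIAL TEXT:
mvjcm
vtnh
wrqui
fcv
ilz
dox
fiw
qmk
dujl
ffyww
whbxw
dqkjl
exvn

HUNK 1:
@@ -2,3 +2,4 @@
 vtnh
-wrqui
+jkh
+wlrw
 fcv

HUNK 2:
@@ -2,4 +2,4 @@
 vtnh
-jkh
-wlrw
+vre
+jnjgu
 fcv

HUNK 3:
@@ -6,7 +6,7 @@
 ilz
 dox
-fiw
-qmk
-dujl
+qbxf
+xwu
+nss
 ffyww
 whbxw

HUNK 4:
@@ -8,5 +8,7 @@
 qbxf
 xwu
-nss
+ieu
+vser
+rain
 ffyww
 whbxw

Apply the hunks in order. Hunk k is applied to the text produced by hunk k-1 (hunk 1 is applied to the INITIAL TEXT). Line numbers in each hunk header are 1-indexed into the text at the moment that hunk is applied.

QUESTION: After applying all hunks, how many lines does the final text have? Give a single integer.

Answer: 16

Derivation:
Hunk 1: at line 2 remove [wrqui] add [jkh,wlrw] -> 14 lines: mvjcm vtnh jkh wlrw fcv ilz dox fiw qmk dujl ffyww whbxw dqkjl exvn
Hunk 2: at line 2 remove [jkh,wlrw] add [vre,jnjgu] -> 14 lines: mvjcm vtnh vre jnjgu fcv ilz dox fiw qmk dujl ffyww whbxw dqkjl exvn
Hunk 3: at line 6 remove [fiw,qmk,dujl] add [qbxf,xwu,nss] -> 14 lines: mvjcm vtnh vre jnjgu fcv ilz dox qbxf xwu nss ffyww whbxw dqkjl exvn
Hunk 4: at line 8 remove [nss] add [ieu,vser,rain] -> 16 lines: mvjcm vtnh vre jnjgu fcv ilz dox qbxf xwu ieu vser rain ffyww whbxw dqkjl exvn
Final line count: 16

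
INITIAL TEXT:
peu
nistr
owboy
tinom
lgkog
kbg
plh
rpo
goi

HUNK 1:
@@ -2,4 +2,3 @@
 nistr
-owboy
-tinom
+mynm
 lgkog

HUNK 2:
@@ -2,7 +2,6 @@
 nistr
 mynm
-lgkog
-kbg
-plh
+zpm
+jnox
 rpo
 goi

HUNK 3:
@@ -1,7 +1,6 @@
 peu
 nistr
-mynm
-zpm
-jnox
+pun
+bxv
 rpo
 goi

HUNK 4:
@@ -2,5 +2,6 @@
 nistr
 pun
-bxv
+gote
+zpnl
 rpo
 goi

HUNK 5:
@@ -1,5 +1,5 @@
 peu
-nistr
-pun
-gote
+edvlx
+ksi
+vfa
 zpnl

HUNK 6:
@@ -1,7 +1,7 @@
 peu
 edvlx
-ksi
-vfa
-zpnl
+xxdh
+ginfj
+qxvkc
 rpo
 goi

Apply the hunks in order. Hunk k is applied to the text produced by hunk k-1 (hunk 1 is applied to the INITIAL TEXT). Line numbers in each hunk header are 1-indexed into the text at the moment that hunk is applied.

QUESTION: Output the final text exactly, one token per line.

Answer: peu
edvlx
xxdh
ginfj
qxvkc
rpo
goi

Derivation:
Hunk 1: at line 2 remove [owboy,tinom] add [mynm] -> 8 lines: peu nistr mynm lgkog kbg plh rpo goi
Hunk 2: at line 2 remove [lgkog,kbg,plh] add [zpm,jnox] -> 7 lines: peu nistr mynm zpm jnox rpo goi
Hunk 3: at line 1 remove [mynm,zpm,jnox] add [pun,bxv] -> 6 lines: peu nistr pun bxv rpo goi
Hunk 4: at line 2 remove [bxv] add [gote,zpnl] -> 7 lines: peu nistr pun gote zpnl rpo goi
Hunk 5: at line 1 remove [nistr,pun,gote] add [edvlx,ksi,vfa] -> 7 lines: peu edvlx ksi vfa zpnl rpo goi
Hunk 6: at line 1 remove [ksi,vfa,zpnl] add [xxdh,ginfj,qxvkc] -> 7 lines: peu edvlx xxdh ginfj qxvkc rpo goi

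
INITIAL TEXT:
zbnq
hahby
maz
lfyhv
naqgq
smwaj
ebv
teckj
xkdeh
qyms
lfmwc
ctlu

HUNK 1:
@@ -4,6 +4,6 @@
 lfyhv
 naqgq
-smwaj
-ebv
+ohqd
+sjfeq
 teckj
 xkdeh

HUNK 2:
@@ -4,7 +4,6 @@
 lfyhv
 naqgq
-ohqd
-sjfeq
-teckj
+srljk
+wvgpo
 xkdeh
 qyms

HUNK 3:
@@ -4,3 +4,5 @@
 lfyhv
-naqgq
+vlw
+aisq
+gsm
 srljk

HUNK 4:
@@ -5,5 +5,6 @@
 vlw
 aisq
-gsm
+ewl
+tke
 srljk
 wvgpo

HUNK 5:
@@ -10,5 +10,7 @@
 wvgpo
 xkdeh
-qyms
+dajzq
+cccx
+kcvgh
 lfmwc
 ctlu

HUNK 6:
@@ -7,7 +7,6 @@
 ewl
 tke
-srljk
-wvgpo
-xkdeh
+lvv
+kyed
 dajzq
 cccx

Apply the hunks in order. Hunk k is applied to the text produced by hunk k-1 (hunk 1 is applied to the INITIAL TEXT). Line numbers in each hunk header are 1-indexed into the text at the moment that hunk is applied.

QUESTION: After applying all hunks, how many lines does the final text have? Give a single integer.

Hunk 1: at line 4 remove [smwaj,ebv] add [ohqd,sjfeq] -> 12 lines: zbnq hahby maz lfyhv naqgq ohqd sjfeq teckj xkdeh qyms lfmwc ctlu
Hunk 2: at line 4 remove [ohqd,sjfeq,teckj] add [srljk,wvgpo] -> 11 lines: zbnq hahby maz lfyhv naqgq srljk wvgpo xkdeh qyms lfmwc ctlu
Hunk 3: at line 4 remove [naqgq] add [vlw,aisq,gsm] -> 13 lines: zbnq hahby maz lfyhv vlw aisq gsm srljk wvgpo xkdeh qyms lfmwc ctlu
Hunk 4: at line 5 remove [gsm] add [ewl,tke] -> 14 lines: zbnq hahby maz lfyhv vlw aisq ewl tke srljk wvgpo xkdeh qyms lfmwc ctlu
Hunk 5: at line 10 remove [qyms] add [dajzq,cccx,kcvgh] -> 16 lines: zbnq hahby maz lfyhv vlw aisq ewl tke srljk wvgpo xkdeh dajzq cccx kcvgh lfmwc ctlu
Hunk 6: at line 7 remove [srljk,wvgpo,xkdeh] add [lvv,kyed] -> 15 lines: zbnq hahby maz lfyhv vlw aisq ewl tke lvv kyed dajzq cccx kcvgh lfmwc ctlu
Final line count: 15

Answer: 15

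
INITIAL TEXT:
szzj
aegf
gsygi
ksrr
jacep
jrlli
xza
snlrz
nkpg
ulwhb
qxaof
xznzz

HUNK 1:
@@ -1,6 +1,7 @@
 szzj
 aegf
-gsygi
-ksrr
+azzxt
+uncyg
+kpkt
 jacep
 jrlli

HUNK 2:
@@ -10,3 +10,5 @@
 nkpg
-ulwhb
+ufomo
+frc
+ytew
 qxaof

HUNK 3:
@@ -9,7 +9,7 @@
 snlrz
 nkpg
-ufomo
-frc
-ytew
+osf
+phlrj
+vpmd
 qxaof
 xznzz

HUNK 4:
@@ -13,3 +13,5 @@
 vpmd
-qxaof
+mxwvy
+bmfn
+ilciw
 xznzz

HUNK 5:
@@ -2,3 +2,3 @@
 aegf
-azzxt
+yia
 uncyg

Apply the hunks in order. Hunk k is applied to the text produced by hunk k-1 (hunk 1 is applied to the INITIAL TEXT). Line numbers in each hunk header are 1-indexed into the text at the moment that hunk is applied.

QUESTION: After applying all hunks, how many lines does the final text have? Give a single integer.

Hunk 1: at line 1 remove [gsygi,ksrr] add [azzxt,uncyg,kpkt] -> 13 lines: szzj aegf azzxt uncyg kpkt jacep jrlli xza snlrz nkpg ulwhb qxaof xznzz
Hunk 2: at line 10 remove [ulwhb] add [ufomo,frc,ytew] -> 15 lines: szzj aegf azzxt uncyg kpkt jacep jrlli xza snlrz nkpg ufomo frc ytew qxaof xznzz
Hunk 3: at line 9 remove [ufomo,frc,ytew] add [osf,phlrj,vpmd] -> 15 lines: szzj aegf azzxt uncyg kpkt jacep jrlli xza snlrz nkpg osf phlrj vpmd qxaof xznzz
Hunk 4: at line 13 remove [qxaof] add [mxwvy,bmfn,ilciw] -> 17 lines: szzj aegf azzxt uncyg kpkt jacep jrlli xza snlrz nkpg osf phlrj vpmd mxwvy bmfn ilciw xznzz
Hunk 5: at line 2 remove [azzxt] add [yia] -> 17 lines: szzj aegf yia uncyg kpkt jacep jrlli xza snlrz nkpg osf phlrj vpmd mxwvy bmfn ilciw xznzz
Final line count: 17

Answer: 17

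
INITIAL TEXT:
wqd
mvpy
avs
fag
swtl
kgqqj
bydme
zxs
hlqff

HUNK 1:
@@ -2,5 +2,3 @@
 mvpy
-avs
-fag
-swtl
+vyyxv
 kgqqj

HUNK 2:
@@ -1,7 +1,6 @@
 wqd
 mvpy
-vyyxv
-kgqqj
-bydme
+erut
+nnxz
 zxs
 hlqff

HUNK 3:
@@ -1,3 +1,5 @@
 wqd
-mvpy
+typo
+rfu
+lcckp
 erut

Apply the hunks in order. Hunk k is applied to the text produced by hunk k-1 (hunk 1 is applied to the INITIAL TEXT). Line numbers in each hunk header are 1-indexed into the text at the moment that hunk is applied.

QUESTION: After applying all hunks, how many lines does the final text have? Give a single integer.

Hunk 1: at line 2 remove [avs,fag,swtl] add [vyyxv] -> 7 lines: wqd mvpy vyyxv kgqqj bydme zxs hlqff
Hunk 2: at line 1 remove [vyyxv,kgqqj,bydme] add [erut,nnxz] -> 6 lines: wqd mvpy erut nnxz zxs hlqff
Hunk 3: at line 1 remove [mvpy] add [typo,rfu,lcckp] -> 8 lines: wqd typo rfu lcckp erut nnxz zxs hlqff
Final line count: 8

Answer: 8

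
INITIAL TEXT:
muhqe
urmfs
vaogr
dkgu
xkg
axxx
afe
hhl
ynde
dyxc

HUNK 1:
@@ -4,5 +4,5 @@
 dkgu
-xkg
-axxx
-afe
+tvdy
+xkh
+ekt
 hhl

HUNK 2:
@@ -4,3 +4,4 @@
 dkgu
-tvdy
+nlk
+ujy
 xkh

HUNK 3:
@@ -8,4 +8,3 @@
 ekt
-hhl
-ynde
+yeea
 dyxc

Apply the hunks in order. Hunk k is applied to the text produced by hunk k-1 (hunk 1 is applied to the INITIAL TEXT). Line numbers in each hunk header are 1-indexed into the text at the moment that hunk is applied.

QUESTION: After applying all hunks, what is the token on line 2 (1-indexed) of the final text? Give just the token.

Answer: urmfs

Derivation:
Hunk 1: at line 4 remove [xkg,axxx,afe] add [tvdy,xkh,ekt] -> 10 lines: muhqe urmfs vaogr dkgu tvdy xkh ekt hhl ynde dyxc
Hunk 2: at line 4 remove [tvdy] add [nlk,ujy] -> 11 lines: muhqe urmfs vaogr dkgu nlk ujy xkh ekt hhl ynde dyxc
Hunk 3: at line 8 remove [hhl,ynde] add [yeea] -> 10 lines: muhqe urmfs vaogr dkgu nlk ujy xkh ekt yeea dyxc
Final line 2: urmfs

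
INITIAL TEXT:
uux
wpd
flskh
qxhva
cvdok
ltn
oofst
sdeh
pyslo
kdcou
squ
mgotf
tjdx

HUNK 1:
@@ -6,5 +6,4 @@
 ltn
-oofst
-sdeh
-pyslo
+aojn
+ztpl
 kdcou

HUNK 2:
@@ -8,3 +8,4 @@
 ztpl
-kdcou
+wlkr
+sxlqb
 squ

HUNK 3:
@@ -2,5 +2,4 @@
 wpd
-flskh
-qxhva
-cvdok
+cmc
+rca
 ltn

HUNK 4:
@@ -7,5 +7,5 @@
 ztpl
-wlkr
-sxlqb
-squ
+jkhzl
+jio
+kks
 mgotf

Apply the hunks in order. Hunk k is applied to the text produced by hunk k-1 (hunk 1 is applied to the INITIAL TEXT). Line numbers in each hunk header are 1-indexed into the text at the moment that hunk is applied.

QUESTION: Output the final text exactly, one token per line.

Hunk 1: at line 6 remove [oofst,sdeh,pyslo] add [aojn,ztpl] -> 12 lines: uux wpd flskh qxhva cvdok ltn aojn ztpl kdcou squ mgotf tjdx
Hunk 2: at line 8 remove [kdcou] add [wlkr,sxlqb] -> 13 lines: uux wpd flskh qxhva cvdok ltn aojn ztpl wlkr sxlqb squ mgotf tjdx
Hunk 3: at line 2 remove [flskh,qxhva,cvdok] add [cmc,rca] -> 12 lines: uux wpd cmc rca ltn aojn ztpl wlkr sxlqb squ mgotf tjdx
Hunk 4: at line 7 remove [wlkr,sxlqb,squ] add [jkhzl,jio,kks] -> 12 lines: uux wpd cmc rca ltn aojn ztpl jkhzl jio kks mgotf tjdx

Answer: uux
wpd
cmc
rca
ltn
aojn
ztpl
jkhzl
jio
kks
mgotf
tjdx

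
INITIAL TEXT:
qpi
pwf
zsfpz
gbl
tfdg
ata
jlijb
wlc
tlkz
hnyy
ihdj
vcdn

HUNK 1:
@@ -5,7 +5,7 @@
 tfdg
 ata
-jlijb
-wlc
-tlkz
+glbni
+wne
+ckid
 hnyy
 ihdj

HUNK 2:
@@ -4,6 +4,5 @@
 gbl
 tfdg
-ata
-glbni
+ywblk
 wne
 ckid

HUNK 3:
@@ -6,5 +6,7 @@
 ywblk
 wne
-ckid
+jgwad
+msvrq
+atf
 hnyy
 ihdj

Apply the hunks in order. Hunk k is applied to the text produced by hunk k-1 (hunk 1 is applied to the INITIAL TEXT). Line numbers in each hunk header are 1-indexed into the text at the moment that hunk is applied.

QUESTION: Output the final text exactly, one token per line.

Answer: qpi
pwf
zsfpz
gbl
tfdg
ywblk
wne
jgwad
msvrq
atf
hnyy
ihdj
vcdn

Derivation:
Hunk 1: at line 5 remove [jlijb,wlc,tlkz] add [glbni,wne,ckid] -> 12 lines: qpi pwf zsfpz gbl tfdg ata glbni wne ckid hnyy ihdj vcdn
Hunk 2: at line 4 remove [ata,glbni] add [ywblk] -> 11 lines: qpi pwf zsfpz gbl tfdg ywblk wne ckid hnyy ihdj vcdn
Hunk 3: at line 6 remove [ckid] add [jgwad,msvrq,atf] -> 13 lines: qpi pwf zsfpz gbl tfdg ywblk wne jgwad msvrq atf hnyy ihdj vcdn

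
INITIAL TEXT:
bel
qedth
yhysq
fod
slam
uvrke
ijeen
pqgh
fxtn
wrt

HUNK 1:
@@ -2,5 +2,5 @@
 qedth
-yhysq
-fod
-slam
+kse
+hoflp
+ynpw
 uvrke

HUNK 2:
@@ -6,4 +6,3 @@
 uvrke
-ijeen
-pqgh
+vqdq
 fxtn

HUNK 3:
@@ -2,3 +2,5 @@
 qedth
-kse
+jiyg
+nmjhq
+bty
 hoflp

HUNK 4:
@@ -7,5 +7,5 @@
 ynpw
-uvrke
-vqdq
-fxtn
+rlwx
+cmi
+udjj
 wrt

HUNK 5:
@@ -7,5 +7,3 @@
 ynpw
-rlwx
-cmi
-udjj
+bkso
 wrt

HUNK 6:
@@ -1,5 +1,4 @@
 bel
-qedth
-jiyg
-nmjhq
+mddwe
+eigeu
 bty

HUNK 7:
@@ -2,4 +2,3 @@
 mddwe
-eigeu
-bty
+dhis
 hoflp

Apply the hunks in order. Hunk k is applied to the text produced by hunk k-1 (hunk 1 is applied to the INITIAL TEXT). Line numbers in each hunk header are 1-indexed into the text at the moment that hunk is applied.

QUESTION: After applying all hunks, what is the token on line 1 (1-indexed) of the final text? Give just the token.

Answer: bel

Derivation:
Hunk 1: at line 2 remove [yhysq,fod,slam] add [kse,hoflp,ynpw] -> 10 lines: bel qedth kse hoflp ynpw uvrke ijeen pqgh fxtn wrt
Hunk 2: at line 6 remove [ijeen,pqgh] add [vqdq] -> 9 lines: bel qedth kse hoflp ynpw uvrke vqdq fxtn wrt
Hunk 3: at line 2 remove [kse] add [jiyg,nmjhq,bty] -> 11 lines: bel qedth jiyg nmjhq bty hoflp ynpw uvrke vqdq fxtn wrt
Hunk 4: at line 7 remove [uvrke,vqdq,fxtn] add [rlwx,cmi,udjj] -> 11 lines: bel qedth jiyg nmjhq bty hoflp ynpw rlwx cmi udjj wrt
Hunk 5: at line 7 remove [rlwx,cmi,udjj] add [bkso] -> 9 lines: bel qedth jiyg nmjhq bty hoflp ynpw bkso wrt
Hunk 6: at line 1 remove [qedth,jiyg,nmjhq] add [mddwe,eigeu] -> 8 lines: bel mddwe eigeu bty hoflp ynpw bkso wrt
Hunk 7: at line 2 remove [eigeu,bty] add [dhis] -> 7 lines: bel mddwe dhis hoflp ynpw bkso wrt
Final line 1: bel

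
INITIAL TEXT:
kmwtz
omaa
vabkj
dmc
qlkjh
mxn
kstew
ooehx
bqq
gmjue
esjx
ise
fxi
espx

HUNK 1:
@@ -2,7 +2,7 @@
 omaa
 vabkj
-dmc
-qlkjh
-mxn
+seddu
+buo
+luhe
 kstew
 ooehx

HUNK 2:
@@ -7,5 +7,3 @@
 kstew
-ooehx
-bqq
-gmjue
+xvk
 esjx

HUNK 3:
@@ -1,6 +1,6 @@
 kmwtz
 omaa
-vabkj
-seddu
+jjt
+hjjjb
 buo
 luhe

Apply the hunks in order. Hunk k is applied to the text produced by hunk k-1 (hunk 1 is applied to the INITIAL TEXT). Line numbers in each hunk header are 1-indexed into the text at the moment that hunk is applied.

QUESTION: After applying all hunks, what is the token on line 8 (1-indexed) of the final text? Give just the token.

Hunk 1: at line 2 remove [dmc,qlkjh,mxn] add [seddu,buo,luhe] -> 14 lines: kmwtz omaa vabkj seddu buo luhe kstew ooehx bqq gmjue esjx ise fxi espx
Hunk 2: at line 7 remove [ooehx,bqq,gmjue] add [xvk] -> 12 lines: kmwtz omaa vabkj seddu buo luhe kstew xvk esjx ise fxi espx
Hunk 3: at line 1 remove [vabkj,seddu] add [jjt,hjjjb] -> 12 lines: kmwtz omaa jjt hjjjb buo luhe kstew xvk esjx ise fxi espx
Final line 8: xvk

Answer: xvk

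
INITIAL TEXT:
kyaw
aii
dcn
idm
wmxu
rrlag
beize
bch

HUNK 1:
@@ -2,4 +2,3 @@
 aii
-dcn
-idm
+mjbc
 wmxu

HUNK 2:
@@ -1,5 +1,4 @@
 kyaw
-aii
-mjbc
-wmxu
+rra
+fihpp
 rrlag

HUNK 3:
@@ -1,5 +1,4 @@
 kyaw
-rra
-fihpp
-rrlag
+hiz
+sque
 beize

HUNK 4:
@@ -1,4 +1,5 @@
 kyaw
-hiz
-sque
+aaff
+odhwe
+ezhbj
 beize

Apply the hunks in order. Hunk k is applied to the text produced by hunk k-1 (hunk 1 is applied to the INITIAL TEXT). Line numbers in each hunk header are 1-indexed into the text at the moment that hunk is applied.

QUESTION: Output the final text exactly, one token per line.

Answer: kyaw
aaff
odhwe
ezhbj
beize
bch

Derivation:
Hunk 1: at line 2 remove [dcn,idm] add [mjbc] -> 7 lines: kyaw aii mjbc wmxu rrlag beize bch
Hunk 2: at line 1 remove [aii,mjbc,wmxu] add [rra,fihpp] -> 6 lines: kyaw rra fihpp rrlag beize bch
Hunk 3: at line 1 remove [rra,fihpp,rrlag] add [hiz,sque] -> 5 lines: kyaw hiz sque beize bch
Hunk 4: at line 1 remove [hiz,sque] add [aaff,odhwe,ezhbj] -> 6 lines: kyaw aaff odhwe ezhbj beize bch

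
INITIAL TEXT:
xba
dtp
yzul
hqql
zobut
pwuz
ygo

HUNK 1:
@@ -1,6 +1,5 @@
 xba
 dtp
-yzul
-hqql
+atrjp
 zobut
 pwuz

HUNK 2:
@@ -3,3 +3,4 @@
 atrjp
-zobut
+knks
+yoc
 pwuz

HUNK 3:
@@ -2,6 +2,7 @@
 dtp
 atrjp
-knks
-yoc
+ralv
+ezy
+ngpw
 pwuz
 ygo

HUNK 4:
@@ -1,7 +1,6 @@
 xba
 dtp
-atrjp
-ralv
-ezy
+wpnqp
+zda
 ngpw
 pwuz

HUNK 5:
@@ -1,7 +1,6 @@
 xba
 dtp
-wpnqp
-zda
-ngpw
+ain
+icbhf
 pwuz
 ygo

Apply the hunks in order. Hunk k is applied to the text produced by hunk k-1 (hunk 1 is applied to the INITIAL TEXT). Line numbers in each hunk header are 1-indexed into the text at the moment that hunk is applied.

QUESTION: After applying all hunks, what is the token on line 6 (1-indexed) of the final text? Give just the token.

Hunk 1: at line 1 remove [yzul,hqql] add [atrjp] -> 6 lines: xba dtp atrjp zobut pwuz ygo
Hunk 2: at line 3 remove [zobut] add [knks,yoc] -> 7 lines: xba dtp atrjp knks yoc pwuz ygo
Hunk 3: at line 2 remove [knks,yoc] add [ralv,ezy,ngpw] -> 8 lines: xba dtp atrjp ralv ezy ngpw pwuz ygo
Hunk 4: at line 1 remove [atrjp,ralv,ezy] add [wpnqp,zda] -> 7 lines: xba dtp wpnqp zda ngpw pwuz ygo
Hunk 5: at line 1 remove [wpnqp,zda,ngpw] add [ain,icbhf] -> 6 lines: xba dtp ain icbhf pwuz ygo
Final line 6: ygo

Answer: ygo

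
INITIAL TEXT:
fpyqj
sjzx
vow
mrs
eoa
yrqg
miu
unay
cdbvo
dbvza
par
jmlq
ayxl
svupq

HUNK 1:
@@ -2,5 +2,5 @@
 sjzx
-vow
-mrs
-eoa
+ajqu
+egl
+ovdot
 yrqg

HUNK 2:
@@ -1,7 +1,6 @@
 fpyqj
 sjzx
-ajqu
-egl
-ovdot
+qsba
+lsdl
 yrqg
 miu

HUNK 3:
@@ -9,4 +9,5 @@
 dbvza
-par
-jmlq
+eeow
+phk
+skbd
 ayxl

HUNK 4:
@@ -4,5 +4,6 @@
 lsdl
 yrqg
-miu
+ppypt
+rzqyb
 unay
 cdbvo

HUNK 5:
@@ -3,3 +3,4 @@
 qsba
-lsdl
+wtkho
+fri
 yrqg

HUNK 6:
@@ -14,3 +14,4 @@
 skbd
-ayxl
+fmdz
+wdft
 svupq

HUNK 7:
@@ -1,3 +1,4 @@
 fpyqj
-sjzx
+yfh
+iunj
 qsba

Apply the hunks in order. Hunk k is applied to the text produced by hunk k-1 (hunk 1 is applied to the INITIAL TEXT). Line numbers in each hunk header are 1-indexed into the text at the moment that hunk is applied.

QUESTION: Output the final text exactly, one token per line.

Hunk 1: at line 2 remove [vow,mrs,eoa] add [ajqu,egl,ovdot] -> 14 lines: fpyqj sjzx ajqu egl ovdot yrqg miu unay cdbvo dbvza par jmlq ayxl svupq
Hunk 2: at line 1 remove [ajqu,egl,ovdot] add [qsba,lsdl] -> 13 lines: fpyqj sjzx qsba lsdl yrqg miu unay cdbvo dbvza par jmlq ayxl svupq
Hunk 3: at line 9 remove [par,jmlq] add [eeow,phk,skbd] -> 14 lines: fpyqj sjzx qsba lsdl yrqg miu unay cdbvo dbvza eeow phk skbd ayxl svupq
Hunk 4: at line 4 remove [miu] add [ppypt,rzqyb] -> 15 lines: fpyqj sjzx qsba lsdl yrqg ppypt rzqyb unay cdbvo dbvza eeow phk skbd ayxl svupq
Hunk 5: at line 3 remove [lsdl] add [wtkho,fri] -> 16 lines: fpyqj sjzx qsba wtkho fri yrqg ppypt rzqyb unay cdbvo dbvza eeow phk skbd ayxl svupq
Hunk 6: at line 14 remove [ayxl] add [fmdz,wdft] -> 17 lines: fpyqj sjzx qsba wtkho fri yrqg ppypt rzqyb unay cdbvo dbvza eeow phk skbd fmdz wdft svupq
Hunk 7: at line 1 remove [sjzx] add [yfh,iunj] -> 18 lines: fpyqj yfh iunj qsba wtkho fri yrqg ppypt rzqyb unay cdbvo dbvza eeow phk skbd fmdz wdft svupq

Answer: fpyqj
yfh
iunj
qsba
wtkho
fri
yrqg
ppypt
rzqyb
unay
cdbvo
dbvza
eeow
phk
skbd
fmdz
wdft
svupq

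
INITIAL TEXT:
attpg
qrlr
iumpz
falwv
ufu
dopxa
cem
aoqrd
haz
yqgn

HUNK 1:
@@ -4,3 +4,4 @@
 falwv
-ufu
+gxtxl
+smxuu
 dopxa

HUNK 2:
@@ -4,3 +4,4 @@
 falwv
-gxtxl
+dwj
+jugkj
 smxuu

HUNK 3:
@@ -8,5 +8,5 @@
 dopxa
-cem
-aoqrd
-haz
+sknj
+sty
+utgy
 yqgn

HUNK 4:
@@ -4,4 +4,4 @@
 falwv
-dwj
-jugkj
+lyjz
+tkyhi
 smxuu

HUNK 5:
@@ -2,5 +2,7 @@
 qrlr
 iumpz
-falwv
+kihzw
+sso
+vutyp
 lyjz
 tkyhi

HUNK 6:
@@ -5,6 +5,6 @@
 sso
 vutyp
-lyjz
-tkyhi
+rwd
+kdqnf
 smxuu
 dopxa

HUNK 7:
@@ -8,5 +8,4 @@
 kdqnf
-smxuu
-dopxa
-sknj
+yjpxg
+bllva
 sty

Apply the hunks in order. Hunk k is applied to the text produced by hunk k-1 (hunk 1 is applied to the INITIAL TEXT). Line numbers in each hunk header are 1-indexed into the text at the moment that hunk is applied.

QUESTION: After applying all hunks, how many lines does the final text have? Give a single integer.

Hunk 1: at line 4 remove [ufu] add [gxtxl,smxuu] -> 11 lines: attpg qrlr iumpz falwv gxtxl smxuu dopxa cem aoqrd haz yqgn
Hunk 2: at line 4 remove [gxtxl] add [dwj,jugkj] -> 12 lines: attpg qrlr iumpz falwv dwj jugkj smxuu dopxa cem aoqrd haz yqgn
Hunk 3: at line 8 remove [cem,aoqrd,haz] add [sknj,sty,utgy] -> 12 lines: attpg qrlr iumpz falwv dwj jugkj smxuu dopxa sknj sty utgy yqgn
Hunk 4: at line 4 remove [dwj,jugkj] add [lyjz,tkyhi] -> 12 lines: attpg qrlr iumpz falwv lyjz tkyhi smxuu dopxa sknj sty utgy yqgn
Hunk 5: at line 2 remove [falwv] add [kihzw,sso,vutyp] -> 14 lines: attpg qrlr iumpz kihzw sso vutyp lyjz tkyhi smxuu dopxa sknj sty utgy yqgn
Hunk 6: at line 5 remove [lyjz,tkyhi] add [rwd,kdqnf] -> 14 lines: attpg qrlr iumpz kihzw sso vutyp rwd kdqnf smxuu dopxa sknj sty utgy yqgn
Hunk 7: at line 8 remove [smxuu,dopxa,sknj] add [yjpxg,bllva] -> 13 lines: attpg qrlr iumpz kihzw sso vutyp rwd kdqnf yjpxg bllva sty utgy yqgn
Final line count: 13

Answer: 13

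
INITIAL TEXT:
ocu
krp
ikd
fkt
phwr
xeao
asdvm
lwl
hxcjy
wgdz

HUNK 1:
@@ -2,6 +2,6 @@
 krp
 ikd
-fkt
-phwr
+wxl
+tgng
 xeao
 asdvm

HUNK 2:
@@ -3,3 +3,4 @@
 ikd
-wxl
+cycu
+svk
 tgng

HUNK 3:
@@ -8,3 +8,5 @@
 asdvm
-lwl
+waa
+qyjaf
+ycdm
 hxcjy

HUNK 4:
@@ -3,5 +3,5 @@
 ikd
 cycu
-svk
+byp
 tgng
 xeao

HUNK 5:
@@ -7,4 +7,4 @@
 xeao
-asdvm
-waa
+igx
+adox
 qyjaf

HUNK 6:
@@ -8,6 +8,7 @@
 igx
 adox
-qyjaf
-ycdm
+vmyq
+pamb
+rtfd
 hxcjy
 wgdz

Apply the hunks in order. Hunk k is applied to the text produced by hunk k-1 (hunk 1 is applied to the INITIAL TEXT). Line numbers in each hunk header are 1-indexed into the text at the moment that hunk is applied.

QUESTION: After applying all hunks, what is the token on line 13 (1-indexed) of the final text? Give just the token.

Hunk 1: at line 2 remove [fkt,phwr] add [wxl,tgng] -> 10 lines: ocu krp ikd wxl tgng xeao asdvm lwl hxcjy wgdz
Hunk 2: at line 3 remove [wxl] add [cycu,svk] -> 11 lines: ocu krp ikd cycu svk tgng xeao asdvm lwl hxcjy wgdz
Hunk 3: at line 8 remove [lwl] add [waa,qyjaf,ycdm] -> 13 lines: ocu krp ikd cycu svk tgng xeao asdvm waa qyjaf ycdm hxcjy wgdz
Hunk 4: at line 3 remove [svk] add [byp] -> 13 lines: ocu krp ikd cycu byp tgng xeao asdvm waa qyjaf ycdm hxcjy wgdz
Hunk 5: at line 7 remove [asdvm,waa] add [igx,adox] -> 13 lines: ocu krp ikd cycu byp tgng xeao igx adox qyjaf ycdm hxcjy wgdz
Hunk 6: at line 8 remove [qyjaf,ycdm] add [vmyq,pamb,rtfd] -> 14 lines: ocu krp ikd cycu byp tgng xeao igx adox vmyq pamb rtfd hxcjy wgdz
Final line 13: hxcjy

Answer: hxcjy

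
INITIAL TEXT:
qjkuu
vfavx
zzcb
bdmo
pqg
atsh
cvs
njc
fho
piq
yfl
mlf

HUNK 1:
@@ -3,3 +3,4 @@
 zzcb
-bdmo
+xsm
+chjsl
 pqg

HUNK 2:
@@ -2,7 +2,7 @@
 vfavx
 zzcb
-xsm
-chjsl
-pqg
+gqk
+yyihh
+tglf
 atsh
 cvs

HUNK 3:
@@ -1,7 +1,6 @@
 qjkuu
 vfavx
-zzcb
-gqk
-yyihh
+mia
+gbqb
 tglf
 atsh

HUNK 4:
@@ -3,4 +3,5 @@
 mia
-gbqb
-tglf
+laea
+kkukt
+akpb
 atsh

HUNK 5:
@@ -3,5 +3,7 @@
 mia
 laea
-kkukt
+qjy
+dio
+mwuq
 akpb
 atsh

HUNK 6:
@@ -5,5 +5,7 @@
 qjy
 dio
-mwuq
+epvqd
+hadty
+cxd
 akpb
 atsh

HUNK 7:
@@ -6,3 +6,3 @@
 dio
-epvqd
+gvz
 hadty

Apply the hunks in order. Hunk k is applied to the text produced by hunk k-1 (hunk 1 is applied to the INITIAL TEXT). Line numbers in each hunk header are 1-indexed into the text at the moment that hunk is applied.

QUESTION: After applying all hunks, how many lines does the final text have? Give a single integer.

Answer: 17

Derivation:
Hunk 1: at line 3 remove [bdmo] add [xsm,chjsl] -> 13 lines: qjkuu vfavx zzcb xsm chjsl pqg atsh cvs njc fho piq yfl mlf
Hunk 2: at line 2 remove [xsm,chjsl,pqg] add [gqk,yyihh,tglf] -> 13 lines: qjkuu vfavx zzcb gqk yyihh tglf atsh cvs njc fho piq yfl mlf
Hunk 3: at line 1 remove [zzcb,gqk,yyihh] add [mia,gbqb] -> 12 lines: qjkuu vfavx mia gbqb tglf atsh cvs njc fho piq yfl mlf
Hunk 4: at line 3 remove [gbqb,tglf] add [laea,kkukt,akpb] -> 13 lines: qjkuu vfavx mia laea kkukt akpb atsh cvs njc fho piq yfl mlf
Hunk 5: at line 3 remove [kkukt] add [qjy,dio,mwuq] -> 15 lines: qjkuu vfavx mia laea qjy dio mwuq akpb atsh cvs njc fho piq yfl mlf
Hunk 6: at line 5 remove [mwuq] add [epvqd,hadty,cxd] -> 17 lines: qjkuu vfavx mia laea qjy dio epvqd hadty cxd akpb atsh cvs njc fho piq yfl mlf
Hunk 7: at line 6 remove [epvqd] add [gvz] -> 17 lines: qjkuu vfavx mia laea qjy dio gvz hadty cxd akpb atsh cvs njc fho piq yfl mlf
Final line count: 17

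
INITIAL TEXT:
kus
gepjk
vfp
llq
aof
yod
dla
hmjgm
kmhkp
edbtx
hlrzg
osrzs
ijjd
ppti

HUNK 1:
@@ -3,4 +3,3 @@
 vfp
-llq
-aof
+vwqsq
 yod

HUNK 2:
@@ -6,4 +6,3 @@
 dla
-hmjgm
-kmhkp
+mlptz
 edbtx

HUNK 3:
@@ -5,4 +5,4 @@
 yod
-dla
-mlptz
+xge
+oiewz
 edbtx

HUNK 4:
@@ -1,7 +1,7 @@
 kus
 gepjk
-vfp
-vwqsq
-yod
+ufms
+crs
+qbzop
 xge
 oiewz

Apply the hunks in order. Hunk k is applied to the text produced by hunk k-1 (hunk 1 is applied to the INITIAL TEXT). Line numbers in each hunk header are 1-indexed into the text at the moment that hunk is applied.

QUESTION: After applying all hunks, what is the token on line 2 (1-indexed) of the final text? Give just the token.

Hunk 1: at line 3 remove [llq,aof] add [vwqsq] -> 13 lines: kus gepjk vfp vwqsq yod dla hmjgm kmhkp edbtx hlrzg osrzs ijjd ppti
Hunk 2: at line 6 remove [hmjgm,kmhkp] add [mlptz] -> 12 lines: kus gepjk vfp vwqsq yod dla mlptz edbtx hlrzg osrzs ijjd ppti
Hunk 3: at line 5 remove [dla,mlptz] add [xge,oiewz] -> 12 lines: kus gepjk vfp vwqsq yod xge oiewz edbtx hlrzg osrzs ijjd ppti
Hunk 4: at line 1 remove [vfp,vwqsq,yod] add [ufms,crs,qbzop] -> 12 lines: kus gepjk ufms crs qbzop xge oiewz edbtx hlrzg osrzs ijjd ppti
Final line 2: gepjk

Answer: gepjk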